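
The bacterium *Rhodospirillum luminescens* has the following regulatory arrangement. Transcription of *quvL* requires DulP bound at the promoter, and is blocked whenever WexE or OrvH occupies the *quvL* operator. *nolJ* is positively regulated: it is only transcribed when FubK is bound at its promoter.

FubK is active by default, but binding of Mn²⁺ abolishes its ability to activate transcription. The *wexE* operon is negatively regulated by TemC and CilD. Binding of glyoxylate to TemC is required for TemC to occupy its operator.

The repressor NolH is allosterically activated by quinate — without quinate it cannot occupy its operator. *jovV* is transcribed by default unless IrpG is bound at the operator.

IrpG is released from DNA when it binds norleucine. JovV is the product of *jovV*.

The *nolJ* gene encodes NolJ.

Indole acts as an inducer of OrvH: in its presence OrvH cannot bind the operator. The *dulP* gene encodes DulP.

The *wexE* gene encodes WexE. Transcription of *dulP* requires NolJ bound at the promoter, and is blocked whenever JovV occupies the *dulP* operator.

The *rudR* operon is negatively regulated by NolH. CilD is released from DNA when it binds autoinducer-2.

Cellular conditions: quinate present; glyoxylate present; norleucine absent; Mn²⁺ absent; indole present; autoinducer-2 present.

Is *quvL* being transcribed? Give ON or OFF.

ON

Glyoxylate is present, so TemC is active.
Autoinducer-2 is present, so CilD is inactive.
With repressor TemC bound, *wexE* is not transcribed.
So WexE is not produced.
Indole is present, so OrvH is inactive.
Norleucine is absent, so IrpG is active.
With repressor IrpG bound, *jovV* is not transcribed.
So JovV is not produced.
Mn²⁺ is absent, so FubK is active.
No repressor is bound and FubK is active, so *nolJ* is transcribed.
So NolJ is produced and active.
No repressor is bound and NolJ is active, so *dulP* is transcribed.
So DulP is produced and active.
No repressor is bound and DulP is active, so *quvL* is transcribed.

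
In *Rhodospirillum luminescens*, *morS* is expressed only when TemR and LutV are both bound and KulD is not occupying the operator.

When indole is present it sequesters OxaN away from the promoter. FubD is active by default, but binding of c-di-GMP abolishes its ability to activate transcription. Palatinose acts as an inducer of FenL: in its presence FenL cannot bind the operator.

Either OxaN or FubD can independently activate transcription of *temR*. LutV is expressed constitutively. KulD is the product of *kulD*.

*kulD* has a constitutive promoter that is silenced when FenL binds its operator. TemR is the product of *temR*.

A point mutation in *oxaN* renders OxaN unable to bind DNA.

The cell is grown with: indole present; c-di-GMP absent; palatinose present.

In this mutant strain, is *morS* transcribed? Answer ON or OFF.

OxaN is non-functional in this strain, so it has no effect.
c-di-GMP is absent, so FubD is active.
Activator FubD is present, so *temR* is transcribed.
So TemR is produced and active.
LutV is produced constitutively and is active.
Palatinose is present, so FenL is inactive.
With no repressor bound, *kulD* is transcribed.
So KulD is produced and active.
With repressor KulD bound, *morS* is not transcribed.

OFF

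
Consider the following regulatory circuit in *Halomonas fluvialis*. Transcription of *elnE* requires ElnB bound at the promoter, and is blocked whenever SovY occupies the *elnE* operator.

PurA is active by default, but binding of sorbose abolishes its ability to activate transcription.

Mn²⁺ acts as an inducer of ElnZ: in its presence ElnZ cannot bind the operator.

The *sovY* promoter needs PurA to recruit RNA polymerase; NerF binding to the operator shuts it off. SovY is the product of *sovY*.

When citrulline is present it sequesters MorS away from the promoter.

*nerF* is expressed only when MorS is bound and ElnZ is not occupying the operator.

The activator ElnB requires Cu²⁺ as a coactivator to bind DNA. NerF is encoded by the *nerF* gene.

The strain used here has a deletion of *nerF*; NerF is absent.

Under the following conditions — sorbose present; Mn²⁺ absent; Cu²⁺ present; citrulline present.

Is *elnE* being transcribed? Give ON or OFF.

Sorbose is present, so PurA is inactive.
NerF is non-functional in this strain, so it has no effect.
Required activator PurA is absent, so *sovY* is not transcribed.
So SovY is not produced.
Cu²⁺ is present, so ElnB is active.
No repressor is bound and ElnB is active, so *elnE* is transcribed.

ON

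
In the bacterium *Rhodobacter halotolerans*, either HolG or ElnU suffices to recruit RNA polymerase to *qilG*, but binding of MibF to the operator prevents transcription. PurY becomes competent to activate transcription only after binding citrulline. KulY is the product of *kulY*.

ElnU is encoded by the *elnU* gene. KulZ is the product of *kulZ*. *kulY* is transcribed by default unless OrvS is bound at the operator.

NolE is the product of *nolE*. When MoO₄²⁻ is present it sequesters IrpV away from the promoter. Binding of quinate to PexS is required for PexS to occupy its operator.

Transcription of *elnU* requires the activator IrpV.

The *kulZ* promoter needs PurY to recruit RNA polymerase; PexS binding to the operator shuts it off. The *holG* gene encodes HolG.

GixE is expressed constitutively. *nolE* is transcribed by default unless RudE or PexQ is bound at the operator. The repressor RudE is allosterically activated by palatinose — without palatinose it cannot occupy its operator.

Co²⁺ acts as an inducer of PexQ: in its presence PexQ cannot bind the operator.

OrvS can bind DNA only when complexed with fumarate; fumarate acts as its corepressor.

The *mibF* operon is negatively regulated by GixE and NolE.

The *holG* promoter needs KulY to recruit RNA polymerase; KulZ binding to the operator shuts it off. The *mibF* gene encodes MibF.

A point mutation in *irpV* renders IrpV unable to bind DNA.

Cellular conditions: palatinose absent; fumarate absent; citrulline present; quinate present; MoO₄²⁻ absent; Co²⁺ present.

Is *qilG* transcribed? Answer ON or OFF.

GixE is produced constitutively and is active.
Palatinose is absent, so RudE is inactive.
Co²⁺ is present, so PexQ is inactive.
With no repressor bound, *nolE* is transcribed.
So NolE is produced and active.
With repressor GixE bound, *mibF* is not transcribed.
So MibF is not produced.
Quinate is present, so PexS is active.
Citrulline is present, so PurY is active.
With repressor PexS bound, *kulZ* is not transcribed.
So KulZ is not produced.
Fumarate is absent, so OrvS is inactive.
With no repressor bound, *kulY* is transcribed.
So KulY is produced and active.
No repressor is bound and KulY is active, so *holG* is transcribed.
So HolG is produced and active.
IrpV is non-functional in this strain, so it has no effect.
Required activator IrpV is absent, so *elnU* is not transcribed.
So ElnU is not produced.
Activator HolG is present, so *qilG* is transcribed.

ON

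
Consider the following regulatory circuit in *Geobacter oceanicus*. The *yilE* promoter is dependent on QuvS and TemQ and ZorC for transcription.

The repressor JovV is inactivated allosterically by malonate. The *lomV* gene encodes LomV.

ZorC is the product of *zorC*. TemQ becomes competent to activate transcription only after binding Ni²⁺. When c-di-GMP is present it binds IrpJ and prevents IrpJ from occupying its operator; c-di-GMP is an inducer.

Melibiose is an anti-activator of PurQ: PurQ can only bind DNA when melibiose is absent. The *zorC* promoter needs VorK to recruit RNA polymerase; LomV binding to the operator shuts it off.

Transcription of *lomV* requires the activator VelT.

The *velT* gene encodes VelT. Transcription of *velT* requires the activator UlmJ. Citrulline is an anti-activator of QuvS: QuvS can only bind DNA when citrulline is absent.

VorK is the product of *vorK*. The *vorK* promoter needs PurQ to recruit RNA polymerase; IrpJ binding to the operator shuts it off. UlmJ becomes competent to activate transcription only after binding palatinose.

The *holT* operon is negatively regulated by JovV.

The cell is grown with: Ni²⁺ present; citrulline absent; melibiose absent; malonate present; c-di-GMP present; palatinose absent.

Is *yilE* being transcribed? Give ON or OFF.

ON

Citrulline is absent, so QuvS is active.
Ni²⁺ is present, so TemQ is active.
Palatinose is absent, so UlmJ is inactive.
Required activator UlmJ is absent, so *velT* is not transcribed.
So VelT is not produced.
Required activator VelT is absent, so *lomV* is not transcribed.
So LomV is not produced.
c-di-GMP is present, so IrpJ is inactive.
Melibiose is absent, so PurQ is active.
No repressor is bound and PurQ is active, so *vorK* is transcribed.
So VorK is produced and active.
No repressor is bound and VorK is active, so *zorC* is transcribed.
So ZorC is produced and active.
No repressor is bound and QuvS and TemQ and ZorC are active, so *yilE* is transcribed.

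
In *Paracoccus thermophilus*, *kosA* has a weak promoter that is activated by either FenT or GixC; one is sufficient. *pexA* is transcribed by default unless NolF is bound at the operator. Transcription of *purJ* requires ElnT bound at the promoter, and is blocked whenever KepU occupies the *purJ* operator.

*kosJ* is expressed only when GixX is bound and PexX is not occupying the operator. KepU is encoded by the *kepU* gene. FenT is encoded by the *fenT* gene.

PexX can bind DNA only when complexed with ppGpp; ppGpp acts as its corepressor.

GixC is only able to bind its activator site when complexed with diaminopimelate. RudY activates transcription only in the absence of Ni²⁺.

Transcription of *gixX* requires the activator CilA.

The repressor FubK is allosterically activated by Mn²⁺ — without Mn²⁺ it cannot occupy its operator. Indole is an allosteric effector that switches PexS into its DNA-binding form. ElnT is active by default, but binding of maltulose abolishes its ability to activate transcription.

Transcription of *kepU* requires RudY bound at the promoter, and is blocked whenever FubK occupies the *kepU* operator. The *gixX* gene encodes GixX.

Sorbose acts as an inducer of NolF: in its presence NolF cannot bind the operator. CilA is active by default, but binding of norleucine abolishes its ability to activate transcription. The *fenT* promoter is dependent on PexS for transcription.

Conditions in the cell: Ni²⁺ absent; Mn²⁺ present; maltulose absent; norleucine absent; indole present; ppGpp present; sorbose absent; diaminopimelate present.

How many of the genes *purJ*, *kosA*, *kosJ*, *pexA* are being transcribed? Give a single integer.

2

Ni²⁺ is absent, so RudY is active.
Mn²⁺ is present, so FubK is active.
With repressor FubK bound, *kepU* is not transcribed.
So KepU is not produced.
Maltulose is absent, so ElnT is active.
No repressor is bound and ElnT is active, so *purJ* is transcribed.
→ *purJ* is ON.
Indole is present, so PexS is active.
No repressor is bound and PexS is active, so *fenT* is transcribed.
So FenT is produced and active.
Diaminopimelate is present, so GixC is active.
Activator FenT is present, so *kosA* is transcribed.
→ *kosA* is ON.
Norleucine is absent, so CilA is active.
No repressor is bound and CilA is active, so *gixX* is transcribed.
So GixX is produced and active.
ppGpp is present, so PexX is active.
With repressor PexX bound, *kosJ* is not transcribed.
→ *kosJ* is OFF.
Sorbose is absent, so NolF is active.
With repressor NolF bound, *pexA* is not transcribed.
→ *pexA* is OFF.
2 of the 4 genes are transcribed.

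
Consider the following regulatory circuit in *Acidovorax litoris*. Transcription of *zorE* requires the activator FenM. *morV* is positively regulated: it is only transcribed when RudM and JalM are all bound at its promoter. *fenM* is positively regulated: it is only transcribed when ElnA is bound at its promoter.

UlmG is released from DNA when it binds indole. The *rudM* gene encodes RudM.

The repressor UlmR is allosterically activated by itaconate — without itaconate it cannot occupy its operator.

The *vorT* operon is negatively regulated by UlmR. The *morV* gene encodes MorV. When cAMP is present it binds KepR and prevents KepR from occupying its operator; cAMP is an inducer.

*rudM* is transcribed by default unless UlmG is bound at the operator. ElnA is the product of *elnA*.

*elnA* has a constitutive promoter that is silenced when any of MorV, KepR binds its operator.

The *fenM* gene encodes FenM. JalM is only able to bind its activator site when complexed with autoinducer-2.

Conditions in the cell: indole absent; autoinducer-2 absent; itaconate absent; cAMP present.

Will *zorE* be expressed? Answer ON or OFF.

Indole is absent, so UlmG is active.
With repressor UlmG bound, *rudM* is not transcribed.
So RudM is not produced.
Autoinducer-2 is absent, so JalM is inactive.
Required activator RudM is absent, so *morV* is not transcribed.
So MorV is not produced.
cAMP is present, so KepR is inactive.
With no repressor bound, *elnA* is transcribed.
So ElnA is produced and active.
No repressor is bound and ElnA is active, so *fenM* is transcribed.
So FenM is produced and active.
No repressor is bound and FenM is active, so *zorE* is transcribed.

ON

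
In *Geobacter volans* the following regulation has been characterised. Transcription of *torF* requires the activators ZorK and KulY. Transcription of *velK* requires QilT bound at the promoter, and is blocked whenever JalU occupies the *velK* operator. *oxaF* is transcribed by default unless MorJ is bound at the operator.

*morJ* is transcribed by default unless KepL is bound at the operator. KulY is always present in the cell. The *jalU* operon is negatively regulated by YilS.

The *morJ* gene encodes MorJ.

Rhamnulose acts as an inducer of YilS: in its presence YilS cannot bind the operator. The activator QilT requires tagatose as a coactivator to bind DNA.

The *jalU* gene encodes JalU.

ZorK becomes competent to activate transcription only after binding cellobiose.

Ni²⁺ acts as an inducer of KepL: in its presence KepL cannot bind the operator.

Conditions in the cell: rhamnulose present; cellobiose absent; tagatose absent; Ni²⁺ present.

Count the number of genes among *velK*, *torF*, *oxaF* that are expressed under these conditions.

0

Rhamnulose is present, so YilS is inactive.
With no repressor bound, *jalU* is transcribed.
So JalU is produced and active.
Tagatose is absent, so QilT is inactive.
With repressor JalU bound, *velK* is not transcribed.
→ *velK* is OFF.
Cellobiose is absent, so ZorK is inactive.
KulY is produced constitutively and is active.
Required activator ZorK is absent, so *torF* is not transcribed.
→ *torF* is OFF.
Ni²⁺ is present, so KepL is inactive.
With no repressor bound, *morJ* is transcribed.
So MorJ is produced and active.
With repressor MorJ bound, *oxaF* is not transcribed.
→ *oxaF* is OFF.
0 of the 3 genes are transcribed.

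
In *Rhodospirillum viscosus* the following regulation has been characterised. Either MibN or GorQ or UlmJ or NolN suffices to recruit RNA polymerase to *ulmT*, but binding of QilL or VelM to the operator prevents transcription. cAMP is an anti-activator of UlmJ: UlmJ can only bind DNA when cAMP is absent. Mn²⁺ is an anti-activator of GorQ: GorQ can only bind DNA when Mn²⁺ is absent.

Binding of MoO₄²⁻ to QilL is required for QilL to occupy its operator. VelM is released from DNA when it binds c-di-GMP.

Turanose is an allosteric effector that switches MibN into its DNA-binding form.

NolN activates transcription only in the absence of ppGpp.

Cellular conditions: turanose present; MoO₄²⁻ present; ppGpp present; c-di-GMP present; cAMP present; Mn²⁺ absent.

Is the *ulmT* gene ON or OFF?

OFF

MoO₄²⁻ is present, so QilL is active.
Turanose is present, so MibN is active.
Mn²⁺ is absent, so GorQ is active.
cAMP is present, so UlmJ is inactive.
ppGpp is present, so NolN is inactive.
c-di-GMP is present, so VelM is inactive.
With repressor QilL bound, *ulmT* is not transcribed.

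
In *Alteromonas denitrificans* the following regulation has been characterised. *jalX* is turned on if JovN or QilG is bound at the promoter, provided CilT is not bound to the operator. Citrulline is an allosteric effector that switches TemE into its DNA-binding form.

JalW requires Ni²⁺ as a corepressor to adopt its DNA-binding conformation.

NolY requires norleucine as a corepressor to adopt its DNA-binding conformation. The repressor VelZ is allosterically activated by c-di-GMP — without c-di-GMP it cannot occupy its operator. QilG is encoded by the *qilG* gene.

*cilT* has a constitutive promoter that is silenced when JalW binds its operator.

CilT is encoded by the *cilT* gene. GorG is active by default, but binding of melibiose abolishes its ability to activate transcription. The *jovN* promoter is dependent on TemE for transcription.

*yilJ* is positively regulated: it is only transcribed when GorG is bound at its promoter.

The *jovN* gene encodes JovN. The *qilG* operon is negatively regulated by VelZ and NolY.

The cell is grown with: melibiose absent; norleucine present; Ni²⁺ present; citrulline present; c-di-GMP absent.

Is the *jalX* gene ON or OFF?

Ni²⁺ is present, so JalW is active.
With repressor JalW bound, *cilT* is not transcribed.
So CilT is not produced.
Citrulline is present, so TemE is active.
No repressor is bound and TemE is active, so *jovN* is transcribed.
So JovN is produced and active.
c-di-GMP is absent, so VelZ is inactive.
Norleucine is present, so NolY is active.
With repressor NolY bound, *qilG* is not transcribed.
So QilG is not produced.
Activator JovN is present, so *jalX* is transcribed.

ON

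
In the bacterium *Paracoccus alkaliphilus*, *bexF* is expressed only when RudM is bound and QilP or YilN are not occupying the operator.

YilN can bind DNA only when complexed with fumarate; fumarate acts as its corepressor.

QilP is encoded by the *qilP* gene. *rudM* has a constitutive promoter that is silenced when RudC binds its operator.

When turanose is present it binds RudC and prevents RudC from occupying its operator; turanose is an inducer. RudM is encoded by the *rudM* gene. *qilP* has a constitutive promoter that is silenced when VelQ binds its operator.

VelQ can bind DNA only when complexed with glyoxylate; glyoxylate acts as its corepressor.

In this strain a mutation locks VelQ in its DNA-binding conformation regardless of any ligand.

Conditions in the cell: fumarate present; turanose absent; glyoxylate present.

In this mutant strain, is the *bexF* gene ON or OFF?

OFF

VelQ is constitutively active in this strain.
With repressor VelQ bound, *qilP* is not transcribed.
So QilP is not produced.
Fumarate is present, so YilN is active.
Turanose is absent, so RudC is active.
With repressor RudC bound, *rudM* is not transcribed.
So RudM is not produced.
With repressor YilN bound, *bexF* is not transcribed.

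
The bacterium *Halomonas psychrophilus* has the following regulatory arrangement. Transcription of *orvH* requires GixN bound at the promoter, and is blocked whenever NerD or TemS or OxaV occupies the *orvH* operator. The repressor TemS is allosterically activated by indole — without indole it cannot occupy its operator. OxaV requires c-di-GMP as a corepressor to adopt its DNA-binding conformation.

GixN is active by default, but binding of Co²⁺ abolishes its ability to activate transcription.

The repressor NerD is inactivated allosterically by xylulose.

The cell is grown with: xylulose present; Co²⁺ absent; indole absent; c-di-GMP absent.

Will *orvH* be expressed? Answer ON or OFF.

Xylulose is present, so NerD is inactive.
Indole is absent, so TemS is inactive.
c-di-GMP is absent, so OxaV is inactive.
Co²⁺ is absent, so GixN is active.
No repressor is bound and GixN is active, so *orvH* is transcribed.

ON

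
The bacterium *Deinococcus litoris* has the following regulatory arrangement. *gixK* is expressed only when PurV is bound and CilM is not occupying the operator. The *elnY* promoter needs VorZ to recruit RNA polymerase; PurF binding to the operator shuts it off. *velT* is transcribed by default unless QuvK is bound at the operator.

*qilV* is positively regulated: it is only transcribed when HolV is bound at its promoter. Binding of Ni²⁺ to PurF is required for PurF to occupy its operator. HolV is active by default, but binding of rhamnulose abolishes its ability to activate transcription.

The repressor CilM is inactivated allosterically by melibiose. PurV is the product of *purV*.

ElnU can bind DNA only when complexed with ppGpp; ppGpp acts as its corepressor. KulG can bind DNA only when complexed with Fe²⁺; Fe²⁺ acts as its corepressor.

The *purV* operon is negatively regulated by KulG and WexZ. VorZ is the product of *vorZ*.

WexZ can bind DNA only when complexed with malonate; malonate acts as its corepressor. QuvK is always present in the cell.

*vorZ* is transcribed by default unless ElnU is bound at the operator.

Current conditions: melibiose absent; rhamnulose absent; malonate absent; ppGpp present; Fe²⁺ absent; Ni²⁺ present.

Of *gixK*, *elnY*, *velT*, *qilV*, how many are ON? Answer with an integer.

1

Melibiose is absent, so CilM is active.
Fe²⁺ is absent, so KulG is inactive.
Malonate is absent, so WexZ is inactive.
With no repressor bound, *purV* is transcribed.
So PurV is produced and active.
With repressor CilM bound, *gixK* is not transcribed.
→ *gixK* is OFF.
ppGpp is present, so ElnU is active.
With repressor ElnU bound, *vorZ* is not transcribed.
So VorZ is not produced.
Ni²⁺ is present, so PurF is active.
With repressor PurF bound, *elnY* is not transcribed.
→ *elnY* is OFF.
QuvK is produced constitutively and is active.
With repressor QuvK bound, *velT* is not transcribed.
→ *velT* is OFF.
Rhamnulose is absent, so HolV is active.
No repressor is bound and HolV is active, so *qilV* is transcribed.
→ *qilV* is ON.
1 of the 4 genes is transcribed.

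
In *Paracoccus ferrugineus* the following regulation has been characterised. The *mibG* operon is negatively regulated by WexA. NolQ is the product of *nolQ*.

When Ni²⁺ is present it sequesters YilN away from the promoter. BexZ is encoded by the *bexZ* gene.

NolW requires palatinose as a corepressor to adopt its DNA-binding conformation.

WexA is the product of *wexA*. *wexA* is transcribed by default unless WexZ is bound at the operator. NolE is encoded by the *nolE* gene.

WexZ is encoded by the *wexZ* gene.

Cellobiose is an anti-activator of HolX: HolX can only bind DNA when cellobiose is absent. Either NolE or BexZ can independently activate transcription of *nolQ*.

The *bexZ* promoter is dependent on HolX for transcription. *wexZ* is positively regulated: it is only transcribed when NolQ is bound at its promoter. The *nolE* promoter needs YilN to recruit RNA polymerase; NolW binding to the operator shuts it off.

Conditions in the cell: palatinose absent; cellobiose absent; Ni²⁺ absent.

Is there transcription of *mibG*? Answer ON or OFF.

ON

Palatinose is absent, so NolW is inactive.
Ni²⁺ is absent, so YilN is active.
No repressor is bound and YilN is active, so *nolE* is transcribed.
So NolE is produced and active.
Cellobiose is absent, so HolX is active.
No repressor is bound and HolX is active, so *bexZ* is transcribed.
So BexZ is produced and active.
Activator NolE is present, so *nolQ* is transcribed.
So NolQ is produced and active.
No repressor is bound and NolQ is active, so *wexZ* is transcribed.
So WexZ is produced and active.
With repressor WexZ bound, *wexA* is not transcribed.
So WexA is not produced.
With no repressor bound, *mibG* is transcribed.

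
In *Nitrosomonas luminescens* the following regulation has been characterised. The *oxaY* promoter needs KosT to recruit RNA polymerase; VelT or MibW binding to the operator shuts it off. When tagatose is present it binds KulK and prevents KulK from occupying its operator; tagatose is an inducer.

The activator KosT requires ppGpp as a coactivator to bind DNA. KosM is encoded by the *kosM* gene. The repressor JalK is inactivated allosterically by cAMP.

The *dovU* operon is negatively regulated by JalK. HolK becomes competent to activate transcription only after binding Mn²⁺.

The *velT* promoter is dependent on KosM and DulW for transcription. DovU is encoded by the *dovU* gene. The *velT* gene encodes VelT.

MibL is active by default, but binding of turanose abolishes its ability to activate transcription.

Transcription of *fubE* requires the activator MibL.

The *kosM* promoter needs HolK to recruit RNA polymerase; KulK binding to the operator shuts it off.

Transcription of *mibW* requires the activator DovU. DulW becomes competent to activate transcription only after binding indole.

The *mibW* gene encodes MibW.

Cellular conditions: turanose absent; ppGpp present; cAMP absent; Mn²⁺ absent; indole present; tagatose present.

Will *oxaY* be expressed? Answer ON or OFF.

Tagatose is present, so KulK is inactive.
Mn²⁺ is absent, so HolK is inactive.
Required activator HolK is absent, so *kosM* is not transcribed.
So KosM is not produced.
Indole is present, so DulW is active.
Required activator KosM is absent, so *velT* is not transcribed.
So VelT is not produced.
cAMP is absent, so JalK is active.
With repressor JalK bound, *dovU* is not transcribed.
So DovU is not produced.
Required activator DovU is absent, so *mibW* is not transcribed.
So MibW is not produced.
ppGpp is present, so KosT is active.
No repressor is bound and KosT is active, so *oxaY* is transcribed.

ON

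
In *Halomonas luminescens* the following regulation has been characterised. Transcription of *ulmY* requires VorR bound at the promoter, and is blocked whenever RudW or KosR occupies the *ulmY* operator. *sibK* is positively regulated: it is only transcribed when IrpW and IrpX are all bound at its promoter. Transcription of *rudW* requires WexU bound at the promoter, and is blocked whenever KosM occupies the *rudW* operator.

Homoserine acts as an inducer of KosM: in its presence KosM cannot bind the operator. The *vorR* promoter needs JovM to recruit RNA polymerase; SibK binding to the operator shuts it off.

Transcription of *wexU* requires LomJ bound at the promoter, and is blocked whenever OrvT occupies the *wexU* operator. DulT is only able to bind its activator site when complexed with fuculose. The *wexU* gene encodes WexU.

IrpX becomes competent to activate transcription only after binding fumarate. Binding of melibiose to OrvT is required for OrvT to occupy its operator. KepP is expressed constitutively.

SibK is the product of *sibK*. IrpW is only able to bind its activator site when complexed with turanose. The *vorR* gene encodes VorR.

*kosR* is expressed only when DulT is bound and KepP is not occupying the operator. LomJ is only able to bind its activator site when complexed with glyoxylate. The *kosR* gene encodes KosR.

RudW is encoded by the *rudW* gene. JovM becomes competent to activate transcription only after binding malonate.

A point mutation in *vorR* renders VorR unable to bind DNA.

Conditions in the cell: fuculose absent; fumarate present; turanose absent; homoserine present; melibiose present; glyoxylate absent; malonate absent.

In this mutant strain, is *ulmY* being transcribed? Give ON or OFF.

Melibiose is present, so OrvT is active.
Glyoxylate is absent, so LomJ is inactive.
With repressor OrvT bound, *wexU* is not transcribed.
So WexU is not produced.
Homoserine is present, so KosM is inactive.
Required activator WexU is absent, so *rudW* is not transcribed.
So RudW is not produced.
KepP is produced constitutively and is active.
Fuculose is absent, so DulT is inactive.
With repressor KepP bound, *kosR* is not transcribed.
So KosR is not produced.
VorR is non-functional in this strain, so it has no effect.
Required activator VorR is absent, so *ulmY* is not transcribed.

OFF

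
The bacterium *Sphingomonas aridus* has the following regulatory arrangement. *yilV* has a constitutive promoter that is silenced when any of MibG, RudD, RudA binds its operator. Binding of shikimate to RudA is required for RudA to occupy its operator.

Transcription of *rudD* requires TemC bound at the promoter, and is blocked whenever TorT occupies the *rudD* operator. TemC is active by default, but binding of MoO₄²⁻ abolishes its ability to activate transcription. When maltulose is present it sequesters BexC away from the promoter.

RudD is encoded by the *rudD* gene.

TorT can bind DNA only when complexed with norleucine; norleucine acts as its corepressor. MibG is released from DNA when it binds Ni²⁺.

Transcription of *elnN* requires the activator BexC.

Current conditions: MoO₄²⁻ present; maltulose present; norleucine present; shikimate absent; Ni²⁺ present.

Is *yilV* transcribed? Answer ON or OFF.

Ni²⁺ is present, so MibG is inactive.
MoO₄²⁻ is present, so TemC is inactive.
Norleucine is present, so TorT is active.
With repressor TorT bound, *rudD* is not transcribed.
So RudD is not produced.
Shikimate is absent, so RudA is inactive.
With no repressor bound, *yilV* is transcribed.

ON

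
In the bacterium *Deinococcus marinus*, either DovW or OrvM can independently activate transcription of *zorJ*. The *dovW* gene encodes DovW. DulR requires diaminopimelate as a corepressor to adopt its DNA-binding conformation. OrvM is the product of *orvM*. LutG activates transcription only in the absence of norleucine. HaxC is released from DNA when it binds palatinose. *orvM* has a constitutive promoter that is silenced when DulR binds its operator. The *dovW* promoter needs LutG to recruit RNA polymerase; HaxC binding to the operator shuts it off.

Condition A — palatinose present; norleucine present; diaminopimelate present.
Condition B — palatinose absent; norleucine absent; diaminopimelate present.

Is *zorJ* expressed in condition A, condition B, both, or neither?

neither

Condition A:
Palatinose is present, so HaxC is inactive.
Norleucine is present, so LutG is inactive.
Required activator LutG is absent, so *dovW* is not transcribed.
So DovW is not produced.
Diaminopimelate is present, so DulR is active.
With repressor DulR bound, *orvM* is not transcribed.
So OrvM is not produced.
No activator is available at the *zorJ* promoter, so *zorJ* is not transcribed.
→ *zorJ* is OFF in A.
Condition B:
Palatinose is absent, so HaxC is active.
Norleucine is absent, so LutG is active.
With repressor HaxC bound, *dovW* is not transcribed.
So DovW is not produced.
Diaminopimelate is present, so DulR is active.
With repressor DulR bound, *orvM* is not transcribed.
So OrvM is not produced.
No activator is available at the *zorJ* promoter, so *zorJ* is not transcribed.
→ *zorJ* is OFF in B.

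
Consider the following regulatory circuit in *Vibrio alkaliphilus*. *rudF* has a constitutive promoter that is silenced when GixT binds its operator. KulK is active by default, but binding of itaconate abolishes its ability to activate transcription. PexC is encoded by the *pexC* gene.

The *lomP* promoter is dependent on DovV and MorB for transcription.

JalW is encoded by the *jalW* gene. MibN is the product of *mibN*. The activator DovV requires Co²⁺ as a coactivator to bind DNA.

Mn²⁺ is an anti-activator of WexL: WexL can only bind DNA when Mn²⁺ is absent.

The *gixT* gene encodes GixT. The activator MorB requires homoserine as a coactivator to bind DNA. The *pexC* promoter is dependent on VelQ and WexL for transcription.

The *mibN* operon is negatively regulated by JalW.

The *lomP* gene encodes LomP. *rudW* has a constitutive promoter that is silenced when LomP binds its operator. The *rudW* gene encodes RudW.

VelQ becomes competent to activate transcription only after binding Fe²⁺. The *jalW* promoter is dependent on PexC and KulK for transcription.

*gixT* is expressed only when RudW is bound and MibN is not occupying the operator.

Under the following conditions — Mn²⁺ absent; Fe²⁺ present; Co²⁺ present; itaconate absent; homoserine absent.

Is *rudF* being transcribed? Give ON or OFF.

OFF

Fe²⁺ is present, so VelQ is active.
Mn²⁺ is absent, so WexL is active.
No repressor is bound and VelQ and WexL are active, so *pexC* is transcribed.
So PexC is produced and active.
Itaconate is absent, so KulK is active.
No repressor is bound and PexC and KulK are active, so *jalW* is transcribed.
So JalW is produced and active.
With repressor JalW bound, *mibN* is not transcribed.
So MibN is not produced.
Co²⁺ is present, so DovV is active.
Homoserine is absent, so MorB is inactive.
Required activator MorB is absent, so *lomP* is not transcribed.
So LomP is not produced.
With no repressor bound, *rudW* is transcribed.
So RudW is produced and active.
No repressor is bound and RudW is active, so *gixT* is transcribed.
So GixT is produced and active.
With repressor GixT bound, *rudF* is not transcribed.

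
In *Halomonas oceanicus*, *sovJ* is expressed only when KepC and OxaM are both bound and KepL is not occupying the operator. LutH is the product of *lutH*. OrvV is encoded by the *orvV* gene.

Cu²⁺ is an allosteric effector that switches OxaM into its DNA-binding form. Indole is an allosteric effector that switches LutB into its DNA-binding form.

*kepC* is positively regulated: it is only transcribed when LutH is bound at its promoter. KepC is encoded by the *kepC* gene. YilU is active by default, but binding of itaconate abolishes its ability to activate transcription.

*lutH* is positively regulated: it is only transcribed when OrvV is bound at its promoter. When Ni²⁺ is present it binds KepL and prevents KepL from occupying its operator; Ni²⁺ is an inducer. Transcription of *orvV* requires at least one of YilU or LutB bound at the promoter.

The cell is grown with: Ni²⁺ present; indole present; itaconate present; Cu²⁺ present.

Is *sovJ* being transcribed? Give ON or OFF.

ON

Itaconate is present, so YilU is inactive.
Indole is present, so LutB is active.
Activator LutB is present, so *orvV* is transcribed.
So OrvV is produced and active.
No repressor is bound and OrvV is active, so *lutH* is transcribed.
So LutH is produced and active.
No repressor is bound and LutH is active, so *kepC* is transcribed.
So KepC is produced and active.
Ni²⁺ is present, so KepL is inactive.
Cu²⁺ is present, so OxaM is active.
No repressor is bound and KepC and OxaM are active, so *sovJ* is transcribed.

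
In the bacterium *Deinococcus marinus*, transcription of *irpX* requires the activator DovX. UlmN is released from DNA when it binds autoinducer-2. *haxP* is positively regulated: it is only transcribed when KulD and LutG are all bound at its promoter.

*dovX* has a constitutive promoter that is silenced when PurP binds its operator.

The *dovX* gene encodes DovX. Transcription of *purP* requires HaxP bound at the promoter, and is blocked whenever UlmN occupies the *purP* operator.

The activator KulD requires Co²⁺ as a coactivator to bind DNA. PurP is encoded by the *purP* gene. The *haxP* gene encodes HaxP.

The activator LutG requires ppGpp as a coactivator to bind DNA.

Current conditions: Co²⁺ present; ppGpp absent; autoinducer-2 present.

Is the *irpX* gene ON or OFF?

Co²⁺ is present, so KulD is active.
ppGpp is absent, so LutG is inactive.
Required activator LutG is absent, so *haxP* is not transcribed.
So HaxP is not produced.
Autoinducer-2 is present, so UlmN is inactive.
Required activator HaxP is absent, so *purP* is not transcribed.
So PurP is not produced.
With no repressor bound, *dovX* is transcribed.
So DovX is produced and active.
No repressor is bound and DovX is active, so *irpX* is transcribed.

ON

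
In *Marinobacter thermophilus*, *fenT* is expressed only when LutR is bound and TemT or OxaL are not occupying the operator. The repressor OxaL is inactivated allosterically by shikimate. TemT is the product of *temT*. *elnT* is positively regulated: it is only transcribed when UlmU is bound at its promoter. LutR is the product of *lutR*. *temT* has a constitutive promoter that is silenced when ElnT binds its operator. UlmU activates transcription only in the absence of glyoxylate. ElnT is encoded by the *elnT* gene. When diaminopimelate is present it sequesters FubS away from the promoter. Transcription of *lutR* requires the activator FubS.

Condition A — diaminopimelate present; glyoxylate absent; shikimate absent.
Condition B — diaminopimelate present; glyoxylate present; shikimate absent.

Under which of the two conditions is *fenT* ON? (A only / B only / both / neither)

Condition A:
Diaminopimelate is present, so FubS is inactive.
Required activator FubS is absent, so *lutR* is not transcribed.
So LutR is not produced.
Glyoxylate is absent, so UlmU is active.
No repressor is bound and UlmU is active, so *elnT* is transcribed.
So ElnT is produced and active.
With repressor ElnT bound, *temT* is not transcribed.
So TemT is not produced.
Shikimate is absent, so OxaL is active.
With repressor OxaL bound, *fenT* is not transcribed.
→ *fenT* is OFF in A.
Condition B:
Diaminopimelate is present, so FubS is inactive.
Required activator FubS is absent, so *lutR* is not transcribed.
So LutR is not produced.
Glyoxylate is present, so UlmU is inactive.
Required activator UlmU is absent, so *elnT* is not transcribed.
So ElnT is not produced.
With no repressor bound, *temT* is transcribed.
So TemT is produced and active.
Shikimate is absent, so OxaL is active.
With repressor TemT bound, *fenT* is not transcribed.
→ *fenT* is OFF in B.

neither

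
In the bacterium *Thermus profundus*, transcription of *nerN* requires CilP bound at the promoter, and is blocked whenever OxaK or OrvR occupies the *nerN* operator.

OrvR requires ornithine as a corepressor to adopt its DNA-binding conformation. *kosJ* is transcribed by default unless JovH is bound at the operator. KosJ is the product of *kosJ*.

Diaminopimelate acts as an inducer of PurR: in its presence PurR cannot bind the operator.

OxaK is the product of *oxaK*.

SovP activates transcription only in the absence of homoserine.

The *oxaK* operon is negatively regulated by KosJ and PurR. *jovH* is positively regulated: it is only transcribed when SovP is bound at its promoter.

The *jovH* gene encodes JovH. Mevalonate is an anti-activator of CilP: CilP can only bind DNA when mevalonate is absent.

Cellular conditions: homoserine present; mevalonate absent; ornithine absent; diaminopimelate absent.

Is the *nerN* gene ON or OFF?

Homoserine is present, so SovP is inactive.
Required activator SovP is absent, so *jovH* is not transcribed.
So JovH is not produced.
With no repressor bound, *kosJ* is transcribed.
So KosJ is produced and active.
Diaminopimelate is absent, so PurR is active.
With repressor KosJ bound, *oxaK* is not transcribed.
So OxaK is not produced.
Mevalonate is absent, so CilP is active.
Ornithine is absent, so OrvR is inactive.
No repressor is bound and CilP is active, so *nerN* is transcribed.

ON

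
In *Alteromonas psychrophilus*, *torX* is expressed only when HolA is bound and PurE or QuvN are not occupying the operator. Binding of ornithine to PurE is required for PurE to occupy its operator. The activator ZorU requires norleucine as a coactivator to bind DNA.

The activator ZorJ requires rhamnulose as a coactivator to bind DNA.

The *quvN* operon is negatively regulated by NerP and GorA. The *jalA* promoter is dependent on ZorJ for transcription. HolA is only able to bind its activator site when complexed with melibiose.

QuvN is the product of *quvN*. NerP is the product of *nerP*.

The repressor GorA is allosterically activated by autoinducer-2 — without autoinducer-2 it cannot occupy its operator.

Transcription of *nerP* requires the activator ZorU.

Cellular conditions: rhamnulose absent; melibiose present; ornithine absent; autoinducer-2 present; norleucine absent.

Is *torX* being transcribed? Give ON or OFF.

ON

Ornithine is absent, so PurE is inactive.
Norleucine is absent, so ZorU is inactive.
Required activator ZorU is absent, so *nerP* is not transcribed.
So NerP is not produced.
Autoinducer-2 is present, so GorA is active.
With repressor GorA bound, *quvN* is not transcribed.
So QuvN is not produced.
Melibiose is present, so HolA is active.
No repressor is bound and HolA is active, so *torX* is transcribed.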